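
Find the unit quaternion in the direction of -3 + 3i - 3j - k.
-0.5669 + 0.5669i - 0.5669j - 0.189k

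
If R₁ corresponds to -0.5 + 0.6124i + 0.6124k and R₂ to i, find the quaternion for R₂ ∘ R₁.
-0.6124 - 0.5i - 0.6124j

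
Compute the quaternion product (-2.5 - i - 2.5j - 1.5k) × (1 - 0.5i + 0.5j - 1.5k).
-4 + 4.75i - 4.5j + 0.5k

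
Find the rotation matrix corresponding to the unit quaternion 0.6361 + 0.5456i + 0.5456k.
[[0.4046, -0.6941, 0.5954], [0.6941, -0.1907, -0.6941], [0.5954, 0.6941, 0.4046]]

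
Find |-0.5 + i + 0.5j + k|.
1.581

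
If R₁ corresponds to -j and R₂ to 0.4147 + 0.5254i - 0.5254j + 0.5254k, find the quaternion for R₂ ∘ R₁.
-0.5254 + 0.5254i - 0.4147j - 0.5254k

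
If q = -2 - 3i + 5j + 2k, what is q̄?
-2 + 3i - 5j - 2k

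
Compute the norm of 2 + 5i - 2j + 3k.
√42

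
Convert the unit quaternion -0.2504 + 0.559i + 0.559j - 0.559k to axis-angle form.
axis = (√3/3, √3/3, -√3/3), θ = 209°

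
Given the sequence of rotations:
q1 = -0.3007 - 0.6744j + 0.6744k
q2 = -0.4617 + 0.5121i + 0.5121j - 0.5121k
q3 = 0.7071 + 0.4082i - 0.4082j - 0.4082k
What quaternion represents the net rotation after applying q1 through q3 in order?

q2 · q1 = 0.8296 - 0.154i - 0.188j - 0.5027k
q3 · q2 · q1 = 0.3675 + 0.3582i - 0.2035j - 0.8337k
0.3675 + 0.3582i - 0.2035j - 0.8337k


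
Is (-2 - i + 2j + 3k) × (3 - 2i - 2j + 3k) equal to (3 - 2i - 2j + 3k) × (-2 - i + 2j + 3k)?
No: pq = -13 + 13i + 7j + 9k ≠ -13 - 11i + 13j - 3k = qp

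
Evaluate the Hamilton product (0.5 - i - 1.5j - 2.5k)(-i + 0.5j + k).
2.25 - 0.75i + 3.75j - 1.5k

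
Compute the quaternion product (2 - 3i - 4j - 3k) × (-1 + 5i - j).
9 + 10i - 13j + 26k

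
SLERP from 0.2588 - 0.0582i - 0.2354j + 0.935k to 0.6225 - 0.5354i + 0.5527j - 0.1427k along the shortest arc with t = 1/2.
-0.2485 + 0.326i - 0.5384j + 0.7363k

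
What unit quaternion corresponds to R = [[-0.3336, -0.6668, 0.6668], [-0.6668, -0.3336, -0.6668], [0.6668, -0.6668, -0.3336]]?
0.5774i - 0.5774j + 0.5774k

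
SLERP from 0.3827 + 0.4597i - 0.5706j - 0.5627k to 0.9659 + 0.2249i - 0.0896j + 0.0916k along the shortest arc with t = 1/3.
0.6716 + 0.4334i - 0.4622j - 0.384k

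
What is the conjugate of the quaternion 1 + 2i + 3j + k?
1 - 2i - 3j - k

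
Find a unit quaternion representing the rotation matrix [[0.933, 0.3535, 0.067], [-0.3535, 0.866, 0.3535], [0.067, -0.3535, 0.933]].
0.9659 - 0.183i - 0.183k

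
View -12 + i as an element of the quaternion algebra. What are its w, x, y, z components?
-12 + i + 0j + 0k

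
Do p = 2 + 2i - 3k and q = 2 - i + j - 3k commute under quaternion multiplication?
No: pq = -3 + 5i + 11j - 10k ≠ -3 - i - 7j - 14k = qp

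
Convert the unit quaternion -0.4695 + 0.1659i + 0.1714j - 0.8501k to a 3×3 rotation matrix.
[[-0.5041, -0.7414, -0.443], [0.8551, -0.5004, -0.1356], [-0.1211, -0.4472, 0.8862]]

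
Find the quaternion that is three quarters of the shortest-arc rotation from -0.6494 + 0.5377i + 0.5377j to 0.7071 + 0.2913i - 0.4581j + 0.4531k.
-0.7621 - 0.078i + 0.528j - 0.3664k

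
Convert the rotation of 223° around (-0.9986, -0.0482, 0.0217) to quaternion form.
-0.3665 - 0.9291i - 0.0448j + 0.0202k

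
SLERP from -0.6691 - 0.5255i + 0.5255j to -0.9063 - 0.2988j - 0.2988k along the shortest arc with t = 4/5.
-0.9485 - 0.1289i - 0.1297j - 0.2586k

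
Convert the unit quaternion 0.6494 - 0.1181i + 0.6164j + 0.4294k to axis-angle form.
axis = (-0.1553, 0.8106, 0.5647), θ = 99°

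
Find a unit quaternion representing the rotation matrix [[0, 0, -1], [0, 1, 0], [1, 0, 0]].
0.7071 - 0.7071j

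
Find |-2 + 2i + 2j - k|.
√13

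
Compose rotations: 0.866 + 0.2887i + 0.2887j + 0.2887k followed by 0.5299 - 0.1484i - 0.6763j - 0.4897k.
0.8384 - 0.0294i - 0.5312j - 0.1187k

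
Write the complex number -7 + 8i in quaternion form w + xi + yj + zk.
-7 + 8i + 0j + 0k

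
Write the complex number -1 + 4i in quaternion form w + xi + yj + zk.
-1 + 4i + 0j + 0k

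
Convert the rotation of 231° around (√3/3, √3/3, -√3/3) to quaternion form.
-0.4305 + 0.5211i + 0.5211j - 0.5211k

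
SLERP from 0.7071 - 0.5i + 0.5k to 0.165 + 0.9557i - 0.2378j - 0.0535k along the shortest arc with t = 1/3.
0.4722 - 0.7771i + 0.0983j + 0.4042k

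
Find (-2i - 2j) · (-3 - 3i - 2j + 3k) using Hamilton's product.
-10 + 12j - 2k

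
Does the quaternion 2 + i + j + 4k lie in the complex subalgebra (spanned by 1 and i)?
No. The quaternion 2 + i + j + 4k has j-coefficient y = 1 and k-coefficient z = 4, not both zero, so it does not lie in the complex subalgebra spanned by 1 and i.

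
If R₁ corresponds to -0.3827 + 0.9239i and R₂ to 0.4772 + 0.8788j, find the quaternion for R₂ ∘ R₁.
-0.1826 + 0.4409i - 0.3363j - 0.8119k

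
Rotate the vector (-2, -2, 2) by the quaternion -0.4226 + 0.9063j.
(-0.246, -2, -2.818)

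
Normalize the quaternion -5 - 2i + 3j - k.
-0.8006 - 0.3203i + 0.4804j - 0.1601k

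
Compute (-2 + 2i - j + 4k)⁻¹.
-0.08 - 0.08i + 0.04j - 0.16k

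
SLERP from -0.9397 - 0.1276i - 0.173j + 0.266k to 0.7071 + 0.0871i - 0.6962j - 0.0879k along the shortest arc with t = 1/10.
-0.9545 - 0.1286i - 0.0792j + 0.2571k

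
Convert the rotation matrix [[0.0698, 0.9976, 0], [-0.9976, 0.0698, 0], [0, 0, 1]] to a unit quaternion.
0.7314 - 0.682k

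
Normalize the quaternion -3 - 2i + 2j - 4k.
-0.5222 - 0.3482i + 0.3482j - 0.6963k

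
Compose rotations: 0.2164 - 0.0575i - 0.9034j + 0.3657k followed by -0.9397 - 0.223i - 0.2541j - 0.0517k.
-0.4268 - 0.1339i + 0.8785j - 0.168k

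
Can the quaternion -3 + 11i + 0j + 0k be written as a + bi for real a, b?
Yes. The quaternion -3 + 11i has j- and k-coefficients y = z = 0, so it lies in the complex subalgebra spanned by 1 and i.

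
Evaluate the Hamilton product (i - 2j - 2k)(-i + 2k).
5 - 4i - 2k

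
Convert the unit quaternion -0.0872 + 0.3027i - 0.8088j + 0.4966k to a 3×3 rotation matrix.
[[-0.8015, -0.403, 0.4417], [-0.5763, 0.3235, -0.7505], [0.1596, -0.8561, -0.4916]]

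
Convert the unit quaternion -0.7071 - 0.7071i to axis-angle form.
axis = (-1, 0, 0), θ = 3π/2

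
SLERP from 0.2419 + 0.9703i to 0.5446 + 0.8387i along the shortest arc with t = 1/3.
0.3475 + 0.9377i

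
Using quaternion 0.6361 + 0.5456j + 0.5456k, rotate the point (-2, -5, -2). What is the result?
(2.464, -4.602, -2.398)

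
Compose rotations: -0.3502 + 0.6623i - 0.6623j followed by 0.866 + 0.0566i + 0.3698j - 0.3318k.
-0.0958 + 0.334i - 0.9228j - 0.1662k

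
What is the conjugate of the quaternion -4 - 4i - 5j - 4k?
-4 + 4i + 5j + 4k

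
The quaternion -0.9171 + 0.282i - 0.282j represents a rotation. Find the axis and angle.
axis = (√2/2, -√2/2, 0), θ = 313°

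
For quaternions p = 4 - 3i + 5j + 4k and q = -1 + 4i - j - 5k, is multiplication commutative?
No: pq = 33 - 2i - 8j - 41k ≠ 33 + 40i - 10j - 7k = qp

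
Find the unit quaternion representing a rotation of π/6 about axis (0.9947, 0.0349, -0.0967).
0.9659 + 0.2574i + 0.009j - 0.025k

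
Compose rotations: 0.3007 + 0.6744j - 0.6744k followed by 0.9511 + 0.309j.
0.0776 - 0.2084i + 0.7343j - 0.6414k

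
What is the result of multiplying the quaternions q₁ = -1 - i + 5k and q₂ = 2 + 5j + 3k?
-17 - 27i - 2j + 2k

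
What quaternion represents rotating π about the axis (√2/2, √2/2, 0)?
0.7071i + 0.7071j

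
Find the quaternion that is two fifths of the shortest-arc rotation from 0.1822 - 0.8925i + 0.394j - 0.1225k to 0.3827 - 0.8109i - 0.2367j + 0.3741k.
0.2888 - 0.9414i + 0.1511j + 0.0867k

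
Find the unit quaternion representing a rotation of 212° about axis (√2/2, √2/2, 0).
-0.2756 + 0.6797i + 0.6797j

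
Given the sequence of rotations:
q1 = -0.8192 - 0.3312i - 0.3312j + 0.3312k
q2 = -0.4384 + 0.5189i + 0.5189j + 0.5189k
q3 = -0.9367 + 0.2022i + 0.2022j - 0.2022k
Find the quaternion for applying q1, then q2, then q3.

q2 · q1 = 0.531 + 0.0638i - 0.6236j - 0.5703k
q3 · q2 · q1 = -0.4995 - 0.1938i + 0.7939j + 0.2878k
-0.4995 - 0.1938i + 0.7939j + 0.2878k


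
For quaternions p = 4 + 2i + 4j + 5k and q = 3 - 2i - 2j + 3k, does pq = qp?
No: pq = 9 + 20i - 12j + 31k ≠ 9 - 24i + 20j + 23k = qp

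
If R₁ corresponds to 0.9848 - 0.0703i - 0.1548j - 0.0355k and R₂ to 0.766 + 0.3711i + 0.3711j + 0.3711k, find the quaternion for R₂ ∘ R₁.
0.8511 + 0.3559i + 0.234j + 0.3069k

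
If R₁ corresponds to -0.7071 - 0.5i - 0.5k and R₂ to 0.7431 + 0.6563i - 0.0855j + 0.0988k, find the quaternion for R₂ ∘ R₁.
-0.1479 - 0.7929i + 0.3392j - 0.4842k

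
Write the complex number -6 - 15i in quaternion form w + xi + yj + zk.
-6 - 15i + 0j + 0k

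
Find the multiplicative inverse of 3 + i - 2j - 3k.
0.1304 - 0.0435i + 0.087j + 0.1304k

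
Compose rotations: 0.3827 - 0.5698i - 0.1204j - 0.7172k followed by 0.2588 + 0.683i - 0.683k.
-0.0016 + 0.0317i + 0.8479j - 0.5292k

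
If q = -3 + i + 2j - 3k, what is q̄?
-3 - i - 2j + 3k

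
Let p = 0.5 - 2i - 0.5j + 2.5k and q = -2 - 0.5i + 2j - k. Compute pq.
1.5 - 0.75i - 1.25j - 9.75k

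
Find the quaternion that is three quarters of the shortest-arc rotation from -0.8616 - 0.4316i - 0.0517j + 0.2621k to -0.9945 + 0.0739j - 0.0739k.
-0.9925 - 0.1139i + 0.0432j + 0.0123k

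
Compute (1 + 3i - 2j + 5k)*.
1 - 3i + 2j - 5k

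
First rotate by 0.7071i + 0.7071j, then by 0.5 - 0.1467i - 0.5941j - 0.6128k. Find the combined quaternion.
0.5238 + 0.7869i - 0.0798j + 0.3164k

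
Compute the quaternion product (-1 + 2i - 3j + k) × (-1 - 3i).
7 + i - 10k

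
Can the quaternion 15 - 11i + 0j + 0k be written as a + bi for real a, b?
Yes. The quaternion 15 - 11i has j- and k-coefficients y = z = 0, so it lies in the complex subalgebra spanned by 1 and i.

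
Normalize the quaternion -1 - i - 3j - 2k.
-0.2582 - 0.2582i - 0.7746j - 0.5164k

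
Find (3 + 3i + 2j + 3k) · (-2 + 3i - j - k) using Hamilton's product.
-10 + 4i + 5j - 18k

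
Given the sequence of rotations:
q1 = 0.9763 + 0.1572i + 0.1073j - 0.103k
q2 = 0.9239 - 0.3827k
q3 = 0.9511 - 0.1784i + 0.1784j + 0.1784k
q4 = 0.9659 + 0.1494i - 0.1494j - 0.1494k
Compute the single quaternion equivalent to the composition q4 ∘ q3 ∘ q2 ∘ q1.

q2 · q1 = 0.8626 + 0.1863i + 0.039j - 0.4688k
q3 · q2 · q1 = 0.9303 - 0.0673i + 0.1406j - 0.3322k
q4 · q3 · q2 · q1 = 0.88 + 0.1446i + 0.0565j - 0.4489k
0.88 + 0.1446i + 0.0565j - 0.4489k


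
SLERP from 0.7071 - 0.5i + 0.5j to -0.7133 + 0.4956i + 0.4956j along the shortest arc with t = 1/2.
0.8189 - 0.574i + 0.0025j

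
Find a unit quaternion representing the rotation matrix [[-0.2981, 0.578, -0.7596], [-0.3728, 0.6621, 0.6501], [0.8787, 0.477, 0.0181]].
0.5878 - 0.0736i - 0.6968j - 0.4044k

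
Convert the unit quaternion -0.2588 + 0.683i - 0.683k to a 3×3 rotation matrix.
[[0.067, -0.3535, -0.933], [0.3535, -0.866, 0.3535], [-0.933, -0.3535, 0.067]]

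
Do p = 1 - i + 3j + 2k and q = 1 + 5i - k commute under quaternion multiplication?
No: pq = 8 + i + 12j - 14k ≠ 8 + 7i - 6j + 16k = qp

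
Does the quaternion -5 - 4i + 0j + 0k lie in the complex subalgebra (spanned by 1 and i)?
Yes. The quaternion -5 - 4i has j- and k-coefficients y = z = 0, so it lies in the complex subalgebra spanned by 1 and i.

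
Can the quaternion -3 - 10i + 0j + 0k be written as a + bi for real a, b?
Yes. The quaternion -3 - 10i has j- and k-coefficients y = z = 0, so it lies in the complex subalgebra spanned by 1 and i.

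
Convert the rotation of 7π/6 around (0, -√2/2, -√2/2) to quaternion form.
-0.2588 - 0.683j - 0.683k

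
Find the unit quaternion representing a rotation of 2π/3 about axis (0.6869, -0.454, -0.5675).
0.5 + 0.5949i - 0.3932j - 0.4915k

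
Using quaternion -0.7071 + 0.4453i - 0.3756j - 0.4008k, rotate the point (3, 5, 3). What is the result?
(-2.794, 4.9, -3.344)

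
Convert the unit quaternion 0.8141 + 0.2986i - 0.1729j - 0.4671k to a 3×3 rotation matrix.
[[0.5038, 0.6573, -0.5605], [-0.8638, 0.3853, -0.3247], [0.0026, 0.6477, 0.7619]]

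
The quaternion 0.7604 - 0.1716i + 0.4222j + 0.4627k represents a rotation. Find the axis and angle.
axis = (-0.2642, 0.6501, 0.7124), θ = 81°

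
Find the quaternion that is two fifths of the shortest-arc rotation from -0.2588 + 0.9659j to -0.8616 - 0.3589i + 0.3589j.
-0.5668 - 0.1644i + 0.8073j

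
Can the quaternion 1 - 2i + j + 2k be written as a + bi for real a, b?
No. The quaternion 1 - 2i + j + 2k has j-coefficient y = 1 and k-coefficient z = 2, not both zero, so it does not lie in the complex subalgebra spanned by 1 and i.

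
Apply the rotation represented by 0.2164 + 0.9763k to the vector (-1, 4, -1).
(-0.784, -4.048, -1)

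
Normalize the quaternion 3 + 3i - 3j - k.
0.5669 + 0.5669i - 0.5669j - 0.189k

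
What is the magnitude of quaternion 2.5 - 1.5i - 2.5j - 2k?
4.33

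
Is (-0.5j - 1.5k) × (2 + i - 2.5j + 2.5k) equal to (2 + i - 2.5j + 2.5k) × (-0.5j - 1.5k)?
No: pq = 2.5 - 5i - 2.5j - 2.5k ≠ 2.5 + 5i + 0.5j - 3.5k = qp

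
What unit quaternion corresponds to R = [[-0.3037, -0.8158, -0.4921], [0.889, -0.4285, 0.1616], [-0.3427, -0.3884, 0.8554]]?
0.5299 - 0.2595i - 0.0705j + 0.8043k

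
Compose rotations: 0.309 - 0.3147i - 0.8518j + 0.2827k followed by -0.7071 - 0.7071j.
-0.8208 + 0.0226i + 0.3838j - 0.4224k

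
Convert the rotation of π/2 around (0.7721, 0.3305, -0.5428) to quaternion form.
0.7071 + 0.546i + 0.2337j - 0.3838k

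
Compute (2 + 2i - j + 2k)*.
2 - 2i + j - 2k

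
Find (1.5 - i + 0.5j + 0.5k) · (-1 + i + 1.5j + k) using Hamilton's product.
-1.75 + 2.25i + 3.25j - k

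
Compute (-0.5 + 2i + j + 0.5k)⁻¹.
-0.0909 - 0.3636i - 0.1818j - 0.0909k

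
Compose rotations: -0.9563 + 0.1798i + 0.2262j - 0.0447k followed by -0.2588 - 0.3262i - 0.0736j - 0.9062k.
0.2823 + 0.4737i - 0.1657j + 0.8176k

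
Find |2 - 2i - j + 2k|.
√13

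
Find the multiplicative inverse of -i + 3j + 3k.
0.0526i - 0.1579j - 0.1579k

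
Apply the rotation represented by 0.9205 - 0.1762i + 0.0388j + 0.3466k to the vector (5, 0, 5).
(3.53, 4.878, 3.707)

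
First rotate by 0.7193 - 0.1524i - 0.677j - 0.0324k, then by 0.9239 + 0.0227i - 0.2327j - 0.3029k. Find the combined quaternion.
0.5007 - 0.322i - 0.746j - 0.2986k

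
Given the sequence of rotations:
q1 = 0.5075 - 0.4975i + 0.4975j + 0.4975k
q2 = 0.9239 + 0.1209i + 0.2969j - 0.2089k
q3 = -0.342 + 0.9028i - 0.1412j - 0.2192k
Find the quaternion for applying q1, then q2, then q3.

q2 · q1 = 0.4852 - 0.1466i + 0.6541j + 0.5615k
q3 · q2 · q1 = 0.1819 + 0.5523i - 0.767j + 0.2714k
0.1819 + 0.5523i - 0.767j + 0.2714k


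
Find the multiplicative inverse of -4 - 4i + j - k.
-0.1176 + 0.1176i - 0.0294j + 0.0294k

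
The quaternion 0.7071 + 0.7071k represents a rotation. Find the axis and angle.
axis = (0, 0, 1), θ = π/2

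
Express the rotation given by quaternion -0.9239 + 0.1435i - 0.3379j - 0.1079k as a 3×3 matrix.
[[0.7484, -0.2964, 0.5934], [0.1024, 0.9355, 0.3381], [-0.6553, -0.1922, 0.7305]]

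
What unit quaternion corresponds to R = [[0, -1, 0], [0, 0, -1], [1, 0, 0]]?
0.5 + 0.5i - 0.5j + 0.5k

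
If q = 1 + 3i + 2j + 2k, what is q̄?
1 - 3i - 2j - 2k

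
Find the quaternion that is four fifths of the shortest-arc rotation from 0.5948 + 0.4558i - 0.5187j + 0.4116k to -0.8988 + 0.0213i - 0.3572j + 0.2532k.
0.9709 + 0.1044i + 0.1812j - 0.1165k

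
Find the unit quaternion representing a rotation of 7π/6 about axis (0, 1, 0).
-0.2588 + 0.9659j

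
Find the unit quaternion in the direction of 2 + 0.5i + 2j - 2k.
0.5714 + 0.1429i + 0.5714j - 0.5714k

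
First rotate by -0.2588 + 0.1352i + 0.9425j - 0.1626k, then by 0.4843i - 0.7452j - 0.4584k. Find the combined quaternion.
0.5623 + 0.4279i + 0.2096j + 0.6758k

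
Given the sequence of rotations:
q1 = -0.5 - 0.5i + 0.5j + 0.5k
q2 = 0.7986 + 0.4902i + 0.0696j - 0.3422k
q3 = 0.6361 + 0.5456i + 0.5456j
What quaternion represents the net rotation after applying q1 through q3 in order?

q2 · q1 = -0.0179 - 0.4385i + 0.2905j + 0.8503k
q3 · q2 · q1 = 0.0694 + 0.1752i - 0.2889j + 0.9386k
0.0694 + 0.1752i - 0.2889j + 0.9386k


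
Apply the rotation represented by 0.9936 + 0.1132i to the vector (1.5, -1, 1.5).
(1.5, -1.312, 1.237)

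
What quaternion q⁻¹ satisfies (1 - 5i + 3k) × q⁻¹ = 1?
0.0286 + 0.1429i - 0.0857k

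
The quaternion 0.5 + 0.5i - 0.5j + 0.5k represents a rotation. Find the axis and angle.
axis = (√3/3, -√3/3, √3/3), θ = 2π/3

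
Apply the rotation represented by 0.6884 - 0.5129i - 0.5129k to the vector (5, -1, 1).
(2.189, -2.772, 3.811)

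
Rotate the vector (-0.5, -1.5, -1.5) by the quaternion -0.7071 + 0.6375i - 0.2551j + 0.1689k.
(-1.141, -1.136, 1.469)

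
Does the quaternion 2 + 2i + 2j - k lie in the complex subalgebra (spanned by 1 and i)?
No. The quaternion 2 + 2i + 2j - k has j-coefficient y = 2 and k-coefficient z = -1, not both zero, so it does not lie in the complex subalgebra spanned by 1 and i.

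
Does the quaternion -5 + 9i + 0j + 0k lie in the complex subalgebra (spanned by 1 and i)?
Yes. The quaternion -5 + 9i has j- and k-coefficients y = z = 0, so it lies in the complex subalgebra spanned by 1 and i.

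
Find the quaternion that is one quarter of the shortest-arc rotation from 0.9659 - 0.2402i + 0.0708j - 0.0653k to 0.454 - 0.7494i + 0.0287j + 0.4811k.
0.9061 - 0.4089i + 0.0651j + 0.0863k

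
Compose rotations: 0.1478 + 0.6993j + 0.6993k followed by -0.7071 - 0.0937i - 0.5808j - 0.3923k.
0.576 - 0.1457i - 0.5148j - 0.618k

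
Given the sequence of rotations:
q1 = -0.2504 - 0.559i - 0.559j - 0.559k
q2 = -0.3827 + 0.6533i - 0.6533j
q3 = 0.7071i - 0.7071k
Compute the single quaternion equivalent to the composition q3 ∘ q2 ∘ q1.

q2 · q1 = 0.0958 + 0.4155i + 0.7427j - 0.5165k
q3 · q2 · q1 = -0.659 + 0.5929i + 0.0714j + 0.4574k
-0.659 + 0.5929i + 0.0714j + 0.4574k


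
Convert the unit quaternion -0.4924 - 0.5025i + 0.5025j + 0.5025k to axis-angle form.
axis = (-√3/3, √3/3, √3/3), θ = 239°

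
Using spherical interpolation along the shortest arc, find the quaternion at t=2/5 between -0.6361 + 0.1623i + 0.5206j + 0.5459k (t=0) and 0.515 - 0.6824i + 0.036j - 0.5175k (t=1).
-0.6343 + 0.403i + 0.3189j + 0.5775k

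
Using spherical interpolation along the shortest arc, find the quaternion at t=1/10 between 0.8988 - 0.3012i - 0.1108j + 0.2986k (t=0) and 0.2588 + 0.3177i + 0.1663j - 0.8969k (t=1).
0.8335 - 0.3372i - 0.1311j + 0.4177k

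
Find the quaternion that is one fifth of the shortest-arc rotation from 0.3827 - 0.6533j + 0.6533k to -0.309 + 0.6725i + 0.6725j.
0.3978 - 0.1577i - 0.7131j + 0.5554k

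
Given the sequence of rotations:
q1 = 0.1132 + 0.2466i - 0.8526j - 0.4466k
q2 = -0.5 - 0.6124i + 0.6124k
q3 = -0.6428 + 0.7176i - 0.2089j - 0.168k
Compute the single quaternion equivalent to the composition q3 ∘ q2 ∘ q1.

q2 · q1 = 0.3679 + 0.3295i + 0.3038j + 0.8148k
q3 · q2 · q1 = -0.2726 - 0.067i - 0.9122j - 0.2987k
-0.2726 - 0.067i - 0.9122j - 0.2987k


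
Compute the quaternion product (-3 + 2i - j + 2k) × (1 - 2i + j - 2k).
6 + 8i - 4j + 8k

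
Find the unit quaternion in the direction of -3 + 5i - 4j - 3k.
-0.3906 + 0.6509i - 0.5208j - 0.3906k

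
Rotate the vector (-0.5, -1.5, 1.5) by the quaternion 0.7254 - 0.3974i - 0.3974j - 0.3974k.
(-1.914, 0.917, 0.497)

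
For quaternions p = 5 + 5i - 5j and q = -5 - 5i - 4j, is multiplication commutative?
No: pq = -20 - 50i + 5j - 45k ≠ -20 - 50i + 5j + 45k = qp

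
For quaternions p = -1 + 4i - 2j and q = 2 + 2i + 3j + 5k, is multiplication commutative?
No: pq = -4 - 4i - 27j + 11k ≠ -4 + 16i + 13j - 21k = qp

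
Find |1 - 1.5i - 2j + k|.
2.872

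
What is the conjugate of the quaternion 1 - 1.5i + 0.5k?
1 + 1.5i - 0.5k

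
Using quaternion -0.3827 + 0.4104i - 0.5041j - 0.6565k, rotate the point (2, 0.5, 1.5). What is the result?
(-1.428, 1.542, -1.443)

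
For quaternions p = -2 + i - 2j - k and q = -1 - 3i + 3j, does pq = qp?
No: pq = 11 + 8i - j - 2k ≠ 11 + 2i - 7j + 4k = qp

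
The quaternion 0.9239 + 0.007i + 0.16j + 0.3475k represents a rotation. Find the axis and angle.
axis = (0.0183, 0.4182, 0.9082), θ = π/4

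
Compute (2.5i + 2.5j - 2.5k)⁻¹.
-0.1333i - 0.1333j + 0.1333k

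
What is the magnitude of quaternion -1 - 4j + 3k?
√26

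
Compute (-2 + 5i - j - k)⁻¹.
-0.0645 - 0.1613i + 0.0323j + 0.0323k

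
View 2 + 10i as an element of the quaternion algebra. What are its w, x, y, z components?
2 + 10i + 0j + 0k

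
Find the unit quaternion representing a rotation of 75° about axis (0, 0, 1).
0.7934 + 0.6088k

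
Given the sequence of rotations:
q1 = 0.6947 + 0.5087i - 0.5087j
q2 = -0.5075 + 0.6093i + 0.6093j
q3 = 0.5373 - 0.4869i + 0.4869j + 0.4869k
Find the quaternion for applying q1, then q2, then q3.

q2 · q1 = -0.3526 + 0.1651i + 0.6814j - 0.6199k
q3 · q2 · q1 = -0.139 - 0.3732i - 0.027j - 0.9169k
-0.139 - 0.3732i - 0.027j - 0.9169k


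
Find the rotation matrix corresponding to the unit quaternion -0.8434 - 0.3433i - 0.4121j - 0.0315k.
[[0.6584, 0.2298, 0.7168], [0.3361, 0.7623, -0.5531], [-0.6735, 0.605, 0.4246]]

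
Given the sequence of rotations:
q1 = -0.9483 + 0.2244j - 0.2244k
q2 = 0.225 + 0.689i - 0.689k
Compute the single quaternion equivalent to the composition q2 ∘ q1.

q2 · q1 = -0.368 - 0.4988i + 0.2051j + 0.7575k
-0.368 - 0.4988i + 0.2051j + 0.7575k


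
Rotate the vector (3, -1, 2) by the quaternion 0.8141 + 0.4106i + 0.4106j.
(2.988, -0.988, -2.023)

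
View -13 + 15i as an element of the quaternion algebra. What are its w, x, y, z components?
-13 + 15i + 0j + 0k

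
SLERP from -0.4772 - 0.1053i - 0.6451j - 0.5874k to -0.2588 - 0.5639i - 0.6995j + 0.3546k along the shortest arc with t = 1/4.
-0.4754 - 0.2612i - 0.7505j - 0.3776k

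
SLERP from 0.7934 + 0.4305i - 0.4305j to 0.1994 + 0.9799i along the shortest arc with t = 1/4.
0.6955 + 0.6297i - 0.3461j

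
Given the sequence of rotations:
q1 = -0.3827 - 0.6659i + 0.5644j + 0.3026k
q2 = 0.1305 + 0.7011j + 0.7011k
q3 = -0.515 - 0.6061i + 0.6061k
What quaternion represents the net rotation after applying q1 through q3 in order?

q2 · q1 = -0.6578 - 0.2704i - 0.6615j + 0.238k
q3 · q2 · q1 = 0.0306 + 0.9389i + 0.321j - 0.1203k
0.0306 + 0.9389i + 0.321j - 0.1203k


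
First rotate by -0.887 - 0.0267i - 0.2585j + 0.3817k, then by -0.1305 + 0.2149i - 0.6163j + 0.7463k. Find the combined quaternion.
-0.3227 - 0.2295i + 0.4784j - 0.7838k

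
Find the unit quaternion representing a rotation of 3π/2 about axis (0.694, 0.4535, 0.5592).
-0.7071 + 0.4907i + 0.3207j + 0.3954k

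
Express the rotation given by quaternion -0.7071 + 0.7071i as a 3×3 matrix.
[[1, 0, 0], [0, 0, 1], [0, -1, 0]]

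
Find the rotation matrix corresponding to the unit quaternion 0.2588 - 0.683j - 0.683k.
[[-0.866, 0.3535, -0.3535], [-0.3535, 0.067, 0.933], [0.3535, 0.933, 0.067]]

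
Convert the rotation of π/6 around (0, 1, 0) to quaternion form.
0.9659 + 0.2588j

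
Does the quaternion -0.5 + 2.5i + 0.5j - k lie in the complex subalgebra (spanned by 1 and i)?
No. The quaternion -0.5 + 2.5i + 0.5j - k has j-coefficient y = 0.5 and k-coefficient z = -1, not both zero, so it does not lie in the complex subalgebra spanned by 1 and i.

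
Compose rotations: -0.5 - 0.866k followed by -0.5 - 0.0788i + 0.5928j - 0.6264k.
-0.2925 - 0.474i - 0.3646j + 0.7462k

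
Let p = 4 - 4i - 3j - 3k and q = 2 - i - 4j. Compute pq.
-8 - 24i - 19j + 7k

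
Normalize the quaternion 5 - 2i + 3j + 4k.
0.6804 - 0.2722i + 0.4082j + 0.5443k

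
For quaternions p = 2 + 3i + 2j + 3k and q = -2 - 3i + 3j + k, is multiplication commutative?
No: pq = -4 - 19i - 10j + 11k ≠ -4 - 5i + 14j - 19k = qp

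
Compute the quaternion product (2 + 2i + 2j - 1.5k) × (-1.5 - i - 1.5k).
-3.25 - 8i + 1.5j + 1.25k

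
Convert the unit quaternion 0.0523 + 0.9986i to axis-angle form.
axis = (1, 0, 0), θ = 174°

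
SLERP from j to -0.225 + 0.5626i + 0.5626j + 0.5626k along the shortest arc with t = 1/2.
-0.1273 + 0.3182i + 0.8839j + 0.3182k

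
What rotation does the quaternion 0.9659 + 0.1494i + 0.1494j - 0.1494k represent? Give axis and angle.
axis = (√3/3, √3/3, -√3/3), θ = π/6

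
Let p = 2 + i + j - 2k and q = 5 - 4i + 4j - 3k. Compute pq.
4 + 2i + 24j - 8k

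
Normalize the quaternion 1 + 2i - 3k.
0.2673 + 0.5345i - 0.8018k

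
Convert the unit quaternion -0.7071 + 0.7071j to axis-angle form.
axis = (0, 1, 0), θ = 3π/2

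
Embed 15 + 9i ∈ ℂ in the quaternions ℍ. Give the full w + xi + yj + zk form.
15 + 9i + 0j + 0k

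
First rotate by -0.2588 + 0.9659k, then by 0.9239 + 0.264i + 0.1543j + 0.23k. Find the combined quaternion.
-0.4613 + 0.0807i - 0.2949j + 0.8329k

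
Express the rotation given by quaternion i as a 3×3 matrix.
[[1, 0, 0], [0, -1, 0], [0, 0, -1]]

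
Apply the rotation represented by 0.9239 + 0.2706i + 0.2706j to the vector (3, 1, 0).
(2.707, 1.293, -1)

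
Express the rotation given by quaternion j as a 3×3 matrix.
[[-1, 0, 0], [0, 1, 0], [0, 0, -1]]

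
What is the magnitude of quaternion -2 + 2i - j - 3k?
√18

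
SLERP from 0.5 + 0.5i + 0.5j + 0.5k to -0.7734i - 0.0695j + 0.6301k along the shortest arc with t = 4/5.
0.1452 + 0.8617i + 0.2096j - 0.4387k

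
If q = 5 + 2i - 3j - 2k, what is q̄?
5 - 2i + 3j + 2k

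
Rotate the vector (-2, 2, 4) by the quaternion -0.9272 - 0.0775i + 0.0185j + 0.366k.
(-0.475, 2.283, 4.309)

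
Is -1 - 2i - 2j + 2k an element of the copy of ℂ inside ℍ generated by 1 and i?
No. The quaternion -1 - 2i - 2j + 2k has j-coefficient y = -2 and k-coefficient z = 2, not both zero, so it does not lie in the complex subalgebra spanned by 1 and i.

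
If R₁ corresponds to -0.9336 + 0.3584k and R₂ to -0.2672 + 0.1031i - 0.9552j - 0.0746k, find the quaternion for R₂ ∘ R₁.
0.2762 - 0.4386i + 0.8548j - 0.0261k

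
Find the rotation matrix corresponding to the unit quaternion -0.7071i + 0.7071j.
[[0, -1, 0], [-1, 0, 0], [0, 0, -1]]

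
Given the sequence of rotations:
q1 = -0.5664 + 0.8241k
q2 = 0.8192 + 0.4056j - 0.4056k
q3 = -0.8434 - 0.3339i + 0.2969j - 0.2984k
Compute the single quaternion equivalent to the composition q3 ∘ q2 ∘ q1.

q2 · q1 = -0.1297 + 0.3343i - 0.2297j + 0.9048k
q3 · q2 · q1 = 0.5592 - 0.0385i + 0.3576j - 0.747k
0.5592 - 0.0385i + 0.3576j - 0.747k


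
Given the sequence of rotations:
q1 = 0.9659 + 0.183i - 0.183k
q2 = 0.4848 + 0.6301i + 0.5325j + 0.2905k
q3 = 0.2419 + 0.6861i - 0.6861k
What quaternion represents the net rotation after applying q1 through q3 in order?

q2 · q1 = 0.4061 + 0.5999i + 0.6828j + 0.0944k
q3 · q2 · q1 = -0.2486 + 0.8922i - 0.3112j + 0.2127k
-0.2486 + 0.8922i - 0.3112j + 0.2127k


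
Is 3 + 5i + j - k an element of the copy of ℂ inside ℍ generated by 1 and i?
No. The quaternion 3 + 5i + j - k has j-coefficient y = 1 and k-coefficient z = -1, not both zero, so it does not lie in the complex subalgebra spanned by 1 and i.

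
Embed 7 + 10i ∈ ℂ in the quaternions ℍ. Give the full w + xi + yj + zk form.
7 + 10i + 0j + 0k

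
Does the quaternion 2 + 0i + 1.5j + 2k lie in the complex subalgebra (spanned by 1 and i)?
No. The quaternion 2 + 1.5j + 2k has j-coefficient y = 1.5 and k-coefficient z = 2, not both zero, so it does not lie in the complex subalgebra spanned by 1 and i.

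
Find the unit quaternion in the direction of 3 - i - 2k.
0.8018 - 0.2673i - 0.5345k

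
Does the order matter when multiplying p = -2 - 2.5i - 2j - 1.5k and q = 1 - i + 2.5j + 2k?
Yes: pq = 3.5 - 0.75i - 0.5j - 13.75k ≠ 3.5 - 0.25i - 13.5j + 2.75k = qp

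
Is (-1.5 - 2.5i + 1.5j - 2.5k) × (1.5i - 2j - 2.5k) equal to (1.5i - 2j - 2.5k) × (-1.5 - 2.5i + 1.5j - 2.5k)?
No: pq = 0.5 - 11i - 7j + 6.5k ≠ 0.5 + 6.5i + 13j + k = qp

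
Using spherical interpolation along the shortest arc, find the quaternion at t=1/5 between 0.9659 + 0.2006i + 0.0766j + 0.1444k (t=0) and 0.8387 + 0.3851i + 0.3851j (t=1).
0.953 + 0.2413i + 0.141j + 0.1167k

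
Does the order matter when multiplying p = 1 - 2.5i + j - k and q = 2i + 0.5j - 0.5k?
Yes: pq = 4 + 2i - 2.75j - 3.75k ≠ 4 + 2i + 3.75j + 2.75k = qp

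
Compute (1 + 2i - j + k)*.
1 - 2i + j - k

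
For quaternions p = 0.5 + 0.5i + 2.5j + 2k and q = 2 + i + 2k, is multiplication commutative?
No: pq = -3.5 + 6.5i + 6j + 2.5k ≠ -3.5 - 3.5i + 4j + 7.5k = qp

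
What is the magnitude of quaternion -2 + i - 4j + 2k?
5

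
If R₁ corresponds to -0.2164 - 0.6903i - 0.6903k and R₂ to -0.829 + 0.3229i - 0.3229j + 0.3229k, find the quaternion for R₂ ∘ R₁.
0.6252 + 0.7253i + 0.0699j + 0.2795k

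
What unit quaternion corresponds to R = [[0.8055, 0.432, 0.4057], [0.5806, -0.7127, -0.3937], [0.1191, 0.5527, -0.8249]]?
0.2588 + 0.9142i + 0.2769j + 0.1435k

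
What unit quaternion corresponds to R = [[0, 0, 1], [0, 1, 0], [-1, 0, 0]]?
0.7071 + 0.7071j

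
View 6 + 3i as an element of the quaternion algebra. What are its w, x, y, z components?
6 + 3i + 0j + 0k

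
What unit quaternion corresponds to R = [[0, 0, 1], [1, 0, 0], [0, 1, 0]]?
0.5 + 0.5i + 0.5j + 0.5k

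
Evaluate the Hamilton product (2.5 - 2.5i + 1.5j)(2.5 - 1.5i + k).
2.5 - 8.5i + 6.25j + 4.75k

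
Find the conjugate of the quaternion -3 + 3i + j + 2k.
-3 - 3i - j - 2k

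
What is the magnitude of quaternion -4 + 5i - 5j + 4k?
√82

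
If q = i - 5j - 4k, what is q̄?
-i + 5j + 4k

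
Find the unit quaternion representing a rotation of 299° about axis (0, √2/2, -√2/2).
-0.8616 + 0.3589j - 0.3589k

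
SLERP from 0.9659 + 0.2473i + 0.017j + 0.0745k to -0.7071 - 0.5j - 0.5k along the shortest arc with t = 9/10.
0.7547 + 0.0272i + 0.4604j + 0.4667k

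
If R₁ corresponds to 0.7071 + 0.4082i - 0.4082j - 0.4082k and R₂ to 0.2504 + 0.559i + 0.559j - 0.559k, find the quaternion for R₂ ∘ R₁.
-0.0511 + 0.0411i + 0.2931j - 0.9538k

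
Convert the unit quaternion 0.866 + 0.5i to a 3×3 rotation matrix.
[[1, 0, 0], [0, 0.5, -0.866], [0, 0.866, 0.5]]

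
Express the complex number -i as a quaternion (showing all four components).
0 - i + 0j + 0k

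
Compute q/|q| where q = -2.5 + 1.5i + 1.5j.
-0.7625 + 0.4575i + 0.4575j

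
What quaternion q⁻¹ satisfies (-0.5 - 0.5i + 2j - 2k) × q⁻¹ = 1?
-0.0588 + 0.0588i - 0.2353j + 0.2353k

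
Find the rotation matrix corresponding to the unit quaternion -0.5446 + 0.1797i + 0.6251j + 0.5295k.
[[-0.3422, 0.8014, -0.4906], [-0.3521, 0.3747, 0.8577], [0.8712, 0.4663, 0.1539]]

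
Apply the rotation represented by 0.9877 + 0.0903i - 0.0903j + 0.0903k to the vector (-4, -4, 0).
(-3.091, -4.518, -1.427)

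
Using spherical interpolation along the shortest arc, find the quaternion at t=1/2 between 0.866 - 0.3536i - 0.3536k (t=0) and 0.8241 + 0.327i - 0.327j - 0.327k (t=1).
0.9129 - 0.0144i - 0.1766j - 0.3676k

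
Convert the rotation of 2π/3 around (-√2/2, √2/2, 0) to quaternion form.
0.5 - 0.6124i + 0.6124j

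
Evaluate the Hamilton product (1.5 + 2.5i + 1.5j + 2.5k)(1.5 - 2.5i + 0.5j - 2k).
12.75 - 4.25i + 1.75j + 5.75k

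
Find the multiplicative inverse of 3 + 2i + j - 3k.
0.1304 - 0.087i - 0.0435j + 0.1304k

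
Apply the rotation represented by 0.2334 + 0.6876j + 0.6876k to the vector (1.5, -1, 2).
(-0.374, 2.318, -1.318)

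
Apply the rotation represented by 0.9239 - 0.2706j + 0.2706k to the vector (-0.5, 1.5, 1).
(-1.604, 0.884, 0.384)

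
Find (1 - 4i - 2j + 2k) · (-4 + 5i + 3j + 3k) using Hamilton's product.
16 + 9i + 33j - 7k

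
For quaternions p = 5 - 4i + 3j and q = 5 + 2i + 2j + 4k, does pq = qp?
No: pq = 27 + 2i + 41j + 6k ≠ 27 - 22i + 9j + 34k = qp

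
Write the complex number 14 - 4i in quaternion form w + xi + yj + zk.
14 - 4i + 0j + 0k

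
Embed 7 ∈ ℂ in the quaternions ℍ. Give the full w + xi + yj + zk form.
7 + 0i + 0j + 0k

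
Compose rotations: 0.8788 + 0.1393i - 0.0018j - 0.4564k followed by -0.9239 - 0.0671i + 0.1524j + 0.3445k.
-0.6451 - 0.2566i + 0.153j + 0.7033k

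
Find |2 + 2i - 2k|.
√12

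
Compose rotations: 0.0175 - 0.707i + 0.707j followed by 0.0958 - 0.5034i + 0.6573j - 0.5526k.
-0.8189 + 0.3141i + 0.4699j + 0.0991k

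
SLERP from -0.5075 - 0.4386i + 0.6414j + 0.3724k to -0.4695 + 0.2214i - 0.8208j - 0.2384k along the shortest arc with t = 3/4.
0.232 - 0.3142i + 0.8674j + 0.3082k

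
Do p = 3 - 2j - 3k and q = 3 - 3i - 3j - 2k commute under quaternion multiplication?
No: pq = -3 - 14i - 6j - 21k ≠ -3 - 4i - 24j - 9k = qp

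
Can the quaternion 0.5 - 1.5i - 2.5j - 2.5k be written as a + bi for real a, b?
No. The quaternion 0.5 - 1.5i - 2.5j - 2.5k has j-coefficient y = -2.5 and k-coefficient z = -2.5, not both zero, so it does not lie in the complex subalgebra spanned by 1 and i.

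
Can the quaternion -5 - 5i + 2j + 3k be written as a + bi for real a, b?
No. The quaternion -5 - 5i + 2j + 3k has j-coefficient y = 2 and k-coefficient z = 3, not both zero, so it does not lie in the complex subalgebra spanned by 1 and i.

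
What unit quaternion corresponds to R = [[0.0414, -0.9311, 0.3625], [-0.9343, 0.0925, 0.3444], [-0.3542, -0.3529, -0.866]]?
0.2588 - 0.6736i + 0.6923j - 0.0031k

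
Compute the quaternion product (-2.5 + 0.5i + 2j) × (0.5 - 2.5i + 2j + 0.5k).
-4 + 7.5i - 4.25j + 4.75k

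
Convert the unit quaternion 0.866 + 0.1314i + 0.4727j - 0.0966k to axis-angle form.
axis = (0.2628, 0.9453, -0.1932), θ = π/3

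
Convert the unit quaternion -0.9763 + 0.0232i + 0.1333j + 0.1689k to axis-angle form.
axis = (0.1072, 0.616, 0.7805), θ = 335°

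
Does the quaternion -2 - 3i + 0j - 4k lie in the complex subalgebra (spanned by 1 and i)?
No. The quaternion -2 - 3i - 4k has j-coefficient y = 0 and k-coefficient z = -4, not both zero, so it does not lie in the complex subalgebra spanned by 1 and i.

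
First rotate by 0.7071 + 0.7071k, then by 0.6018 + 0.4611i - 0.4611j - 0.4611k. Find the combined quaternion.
0.7516 - 0.6521j + 0.0995k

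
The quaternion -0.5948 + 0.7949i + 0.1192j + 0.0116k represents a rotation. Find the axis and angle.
axis = (0.9888, 0.1483, 0.0144), θ = 253°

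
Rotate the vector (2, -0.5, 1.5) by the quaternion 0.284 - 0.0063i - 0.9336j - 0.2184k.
(-2.536, -0.06, -0.251)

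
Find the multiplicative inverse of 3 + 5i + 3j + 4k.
0.0508 - 0.0847i - 0.0508j - 0.0678k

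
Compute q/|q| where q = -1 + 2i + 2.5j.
-0.2981 + 0.5963i + 0.7454j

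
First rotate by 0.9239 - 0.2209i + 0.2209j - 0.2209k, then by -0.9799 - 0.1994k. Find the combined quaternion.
-0.9494 + 0.2605i - 0.1724j + 0.0322k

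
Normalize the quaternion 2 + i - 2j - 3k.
0.4714 + 0.2357i - 0.4714j - 0.7071k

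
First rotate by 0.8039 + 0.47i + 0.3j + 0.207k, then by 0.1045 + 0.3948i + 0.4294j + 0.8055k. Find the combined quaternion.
-0.3971 + 0.2137i + 0.6734j + 0.5858k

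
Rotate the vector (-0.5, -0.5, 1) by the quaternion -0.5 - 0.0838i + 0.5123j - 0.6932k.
(0.236, -1.11, 0.46)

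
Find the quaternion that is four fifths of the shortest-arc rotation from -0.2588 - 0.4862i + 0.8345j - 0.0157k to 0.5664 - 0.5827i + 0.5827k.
0.448 - 0.6768i + 0.2394j + 0.5328k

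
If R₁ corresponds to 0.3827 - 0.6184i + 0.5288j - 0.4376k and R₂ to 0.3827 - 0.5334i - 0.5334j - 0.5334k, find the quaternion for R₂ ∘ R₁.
-0.1347 + 0.0747i + 0.0947j - 0.9835k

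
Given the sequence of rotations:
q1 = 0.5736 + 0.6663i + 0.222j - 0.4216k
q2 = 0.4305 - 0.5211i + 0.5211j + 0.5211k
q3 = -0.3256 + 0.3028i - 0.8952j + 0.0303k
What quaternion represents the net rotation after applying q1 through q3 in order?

q2 · q1 = 0.6982 - 0.3474i + 0.522j - 0.3455k
q3 · q2 · q1 = 0.3556 + 0.618i - 0.7009j - 0.0193k
0.3556 + 0.618i - 0.7009j - 0.0193k


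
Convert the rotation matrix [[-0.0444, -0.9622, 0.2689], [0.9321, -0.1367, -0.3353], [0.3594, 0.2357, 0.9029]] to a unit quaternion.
0.6561 + 0.2176i - 0.0345j + 0.7218k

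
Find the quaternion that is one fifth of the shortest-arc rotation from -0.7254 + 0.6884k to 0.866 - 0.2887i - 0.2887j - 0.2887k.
-0.7766 + 0.0612i + 0.0612j + 0.624k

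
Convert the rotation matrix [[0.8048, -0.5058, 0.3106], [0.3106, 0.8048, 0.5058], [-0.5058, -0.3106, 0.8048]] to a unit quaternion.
0.9239 - 0.2209i + 0.2209j + 0.2209k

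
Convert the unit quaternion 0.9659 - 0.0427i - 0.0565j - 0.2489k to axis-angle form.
axis = (-0.165, -0.2183, -0.9618), θ = π/6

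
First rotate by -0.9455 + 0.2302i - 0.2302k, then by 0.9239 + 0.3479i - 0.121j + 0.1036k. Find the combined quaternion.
-0.9298 - 0.0884i + 0.2183j - 0.2828k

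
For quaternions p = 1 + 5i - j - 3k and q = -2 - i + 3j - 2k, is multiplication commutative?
No: pq = 18j + 18k ≠ -22i - 8j - 10k = qp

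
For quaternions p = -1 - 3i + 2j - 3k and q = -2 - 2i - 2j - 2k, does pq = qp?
No: pq = -6 - 2i - 2j + 18k ≠ -6 + 18i - 2j - 2k = qp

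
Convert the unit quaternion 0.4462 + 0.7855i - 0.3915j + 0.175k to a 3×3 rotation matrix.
[[0.6322, -0.7712, -0.0744], [-0.4589, -0.2953, -0.838], [0.6243, 0.564, -0.5406]]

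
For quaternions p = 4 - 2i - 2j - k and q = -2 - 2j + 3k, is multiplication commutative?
No: pq = -9 - 4i + 2j + 18k ≠ -9 + 12i - 10j + 10k = qp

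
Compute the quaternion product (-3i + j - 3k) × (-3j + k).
6 - 8i + 3j + 9k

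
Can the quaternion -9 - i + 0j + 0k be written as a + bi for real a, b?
Yes. The quaternion -9 - i has j- and k-coefficients y = z = 0, so it lies in the complex subalgebra spanned by 1 and i.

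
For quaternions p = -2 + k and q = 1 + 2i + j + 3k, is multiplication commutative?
No: pq = -5 - 5i - 5k ≠ -5 - 3i - 4j - 5k = qp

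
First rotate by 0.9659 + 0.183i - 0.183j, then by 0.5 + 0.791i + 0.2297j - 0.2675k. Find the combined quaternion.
0.3802 + 0.8066i + 0.0814j - 0.4452k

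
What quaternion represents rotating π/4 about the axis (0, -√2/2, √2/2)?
0.9239 - 0.2706j + 0.2706k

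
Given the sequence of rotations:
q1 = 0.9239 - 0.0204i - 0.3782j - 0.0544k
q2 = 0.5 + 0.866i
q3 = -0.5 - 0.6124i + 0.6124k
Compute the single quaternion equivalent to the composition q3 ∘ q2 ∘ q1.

q2 · q1 = 0.4796 + 0.7899i - 0.142j - 0.3547k
q3 · q2 · q1 = 0.4612 - 0.6017i + 0.3375j + 0.558k
0.4612 - 0.6017i + 0.3375j + 0.558k


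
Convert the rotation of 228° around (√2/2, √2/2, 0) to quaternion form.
-0.4067 + 0.646i + 0.646j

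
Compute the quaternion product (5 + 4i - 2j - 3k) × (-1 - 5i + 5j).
25 - 14i + 42j + 13k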